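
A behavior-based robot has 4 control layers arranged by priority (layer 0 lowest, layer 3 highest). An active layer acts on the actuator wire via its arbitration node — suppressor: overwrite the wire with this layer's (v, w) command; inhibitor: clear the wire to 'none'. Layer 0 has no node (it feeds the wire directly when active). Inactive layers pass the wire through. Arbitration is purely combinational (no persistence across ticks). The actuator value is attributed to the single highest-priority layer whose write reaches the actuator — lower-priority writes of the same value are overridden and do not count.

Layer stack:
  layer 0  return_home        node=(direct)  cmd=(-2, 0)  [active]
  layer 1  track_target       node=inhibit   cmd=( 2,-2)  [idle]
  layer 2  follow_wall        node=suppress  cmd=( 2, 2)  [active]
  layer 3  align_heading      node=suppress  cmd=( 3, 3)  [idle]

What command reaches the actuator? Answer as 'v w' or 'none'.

[0] return_home on; wire := (-2, 0)
[1] track_target off; pass (-2, 0)
[2] follow_wall on (suppress); wire := (2, 2)
[3] align_heading off; pass (2, 2)
output (2, 2)

2 2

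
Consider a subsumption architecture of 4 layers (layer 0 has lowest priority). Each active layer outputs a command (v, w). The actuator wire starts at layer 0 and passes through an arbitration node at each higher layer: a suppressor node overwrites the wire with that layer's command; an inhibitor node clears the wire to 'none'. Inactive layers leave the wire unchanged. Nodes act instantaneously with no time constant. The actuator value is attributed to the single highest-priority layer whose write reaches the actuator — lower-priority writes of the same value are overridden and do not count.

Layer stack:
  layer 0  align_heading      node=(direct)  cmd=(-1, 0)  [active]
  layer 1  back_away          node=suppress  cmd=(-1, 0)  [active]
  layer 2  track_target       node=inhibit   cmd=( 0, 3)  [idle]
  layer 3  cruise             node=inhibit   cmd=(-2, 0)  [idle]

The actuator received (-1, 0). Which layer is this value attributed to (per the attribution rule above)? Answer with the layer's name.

L0 align_heading: active, feeds wire = (-1, 0)
L1 back_away: active, suppressor → wire = (-1, 0)
L2 track_target: idle → wire stays (-1, 0)
L3 cruise: idle → wire stays (-1, 0)
actuator = (-1, 0)
last writer: layer 1 = back_away

back_away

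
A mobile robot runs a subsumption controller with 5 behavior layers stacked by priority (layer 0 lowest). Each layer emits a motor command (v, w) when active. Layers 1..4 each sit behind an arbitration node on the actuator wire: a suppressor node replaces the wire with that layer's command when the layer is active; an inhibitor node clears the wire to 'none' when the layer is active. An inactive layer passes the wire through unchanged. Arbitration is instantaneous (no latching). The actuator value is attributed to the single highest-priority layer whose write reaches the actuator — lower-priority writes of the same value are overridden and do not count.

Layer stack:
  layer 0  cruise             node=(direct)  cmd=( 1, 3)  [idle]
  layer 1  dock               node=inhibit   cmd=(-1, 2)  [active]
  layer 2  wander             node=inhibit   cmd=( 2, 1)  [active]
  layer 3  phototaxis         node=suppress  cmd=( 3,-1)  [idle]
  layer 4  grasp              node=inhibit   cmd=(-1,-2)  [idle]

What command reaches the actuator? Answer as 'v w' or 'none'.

none

L0 cruise: idle → wire = none
L1 dock: active, inhibitor → wire = none
L2 wander: active, inhibitor → wire = none
L3 phototaxis: idle → wire stays none
L4 grasp: idle → wire stays none
actuator = none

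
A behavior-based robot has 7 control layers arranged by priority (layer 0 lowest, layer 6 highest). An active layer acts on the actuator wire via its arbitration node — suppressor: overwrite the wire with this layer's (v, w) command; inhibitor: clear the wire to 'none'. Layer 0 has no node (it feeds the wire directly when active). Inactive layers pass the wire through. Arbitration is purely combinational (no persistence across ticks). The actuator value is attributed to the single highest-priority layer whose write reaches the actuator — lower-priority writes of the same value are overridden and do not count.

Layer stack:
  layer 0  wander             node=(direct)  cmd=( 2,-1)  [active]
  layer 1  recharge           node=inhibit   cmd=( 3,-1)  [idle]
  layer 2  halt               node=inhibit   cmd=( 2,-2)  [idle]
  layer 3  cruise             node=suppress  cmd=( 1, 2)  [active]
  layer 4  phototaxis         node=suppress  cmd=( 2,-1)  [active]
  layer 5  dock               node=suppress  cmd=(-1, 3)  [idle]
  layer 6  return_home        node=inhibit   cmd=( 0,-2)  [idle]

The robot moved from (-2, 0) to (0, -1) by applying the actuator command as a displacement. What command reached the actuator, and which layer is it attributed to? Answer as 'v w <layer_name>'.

displacement = (0, -1) − (-2, 0) = (2, -1)
L0 wander: active, feeds wire = (2, -1)
L1 recharge: idle → wire stays (2, -1)
L2 halt: idle → wire stays (2, -1)
L3 cruise: active, suppressor → wire = (1, 2)
L4 phototaxis: active, suppressor → wire = (2, -1)
L5 dock: idle → wire stays (2, -1)
L6 return_home: idle → wire stays (2, -1)
actuator = (2, -1) — from layer 4 (phototaxis)

2 -1 phototaxis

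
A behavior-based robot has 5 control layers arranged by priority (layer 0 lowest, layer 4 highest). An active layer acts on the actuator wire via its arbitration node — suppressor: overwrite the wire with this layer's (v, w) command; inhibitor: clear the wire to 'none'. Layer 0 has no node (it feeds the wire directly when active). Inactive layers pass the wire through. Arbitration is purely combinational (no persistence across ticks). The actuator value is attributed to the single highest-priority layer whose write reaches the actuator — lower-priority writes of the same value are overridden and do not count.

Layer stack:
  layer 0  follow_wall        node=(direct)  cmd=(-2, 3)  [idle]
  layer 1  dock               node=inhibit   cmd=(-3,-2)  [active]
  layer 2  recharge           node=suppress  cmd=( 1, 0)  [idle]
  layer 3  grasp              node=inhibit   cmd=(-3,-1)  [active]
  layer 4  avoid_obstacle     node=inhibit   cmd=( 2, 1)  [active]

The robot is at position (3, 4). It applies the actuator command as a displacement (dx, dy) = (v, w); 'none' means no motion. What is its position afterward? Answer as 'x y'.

3 4

L0 follow_wall: idle → wire = none
L1 dock: active, inhibitor → wire = none
L2 recharge: idle → wire stays none
L3 grasp: active, inhibitor → wire = none
L4 avoid_obstacle: active, inhibitor → wire = none
actuator = none
position: (3, 4) + none = (3, 4)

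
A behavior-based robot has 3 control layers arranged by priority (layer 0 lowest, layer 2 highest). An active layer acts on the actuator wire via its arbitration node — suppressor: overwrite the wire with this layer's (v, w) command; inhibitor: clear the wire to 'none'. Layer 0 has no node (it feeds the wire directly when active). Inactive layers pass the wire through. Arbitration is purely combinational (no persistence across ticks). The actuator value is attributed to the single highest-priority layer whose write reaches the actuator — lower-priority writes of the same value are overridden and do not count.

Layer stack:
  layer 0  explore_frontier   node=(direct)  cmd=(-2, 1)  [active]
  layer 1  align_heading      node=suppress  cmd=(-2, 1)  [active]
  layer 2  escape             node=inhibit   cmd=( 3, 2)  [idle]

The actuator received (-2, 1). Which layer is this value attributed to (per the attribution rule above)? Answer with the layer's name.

align_heading

L0 explore_frontier: active, feeds wire = (-2, 1)
L1 align_heading: active, suppressor → wire = (-2, 1)
L2 escape: idle → wire stays (-2, 1)
actuator = (-2, 1)
last writer: layer 1 = align_heading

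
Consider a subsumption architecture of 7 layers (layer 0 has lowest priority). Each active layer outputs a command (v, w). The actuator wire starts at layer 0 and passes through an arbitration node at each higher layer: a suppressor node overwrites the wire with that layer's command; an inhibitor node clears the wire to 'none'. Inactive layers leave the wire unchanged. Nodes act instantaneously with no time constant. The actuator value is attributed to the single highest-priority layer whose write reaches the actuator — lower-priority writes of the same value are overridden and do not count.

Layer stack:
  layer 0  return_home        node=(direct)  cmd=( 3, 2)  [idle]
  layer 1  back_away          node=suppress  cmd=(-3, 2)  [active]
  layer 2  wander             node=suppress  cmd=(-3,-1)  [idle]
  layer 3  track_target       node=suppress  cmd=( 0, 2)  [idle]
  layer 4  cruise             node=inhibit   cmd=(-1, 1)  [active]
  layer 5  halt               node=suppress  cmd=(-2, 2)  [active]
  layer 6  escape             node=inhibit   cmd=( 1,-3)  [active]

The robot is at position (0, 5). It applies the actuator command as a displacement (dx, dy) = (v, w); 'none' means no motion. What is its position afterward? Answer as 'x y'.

0 5

L0 return_home: idle → wire = none
L1 back_away: active, suppressor → wire = (-3, 2)
L2 wander: idle → wire stays (-3, 2)
L3 track_target: idle → wire stays (-3, 2)
L4 cruise: active, inhibitor → wire = none
L5 halt: active, suppressor → wire = (-2, 2)
L6 escape: active, inhibitor → wire = none
actuator = none
position: (0, 5) + none = (0, 5)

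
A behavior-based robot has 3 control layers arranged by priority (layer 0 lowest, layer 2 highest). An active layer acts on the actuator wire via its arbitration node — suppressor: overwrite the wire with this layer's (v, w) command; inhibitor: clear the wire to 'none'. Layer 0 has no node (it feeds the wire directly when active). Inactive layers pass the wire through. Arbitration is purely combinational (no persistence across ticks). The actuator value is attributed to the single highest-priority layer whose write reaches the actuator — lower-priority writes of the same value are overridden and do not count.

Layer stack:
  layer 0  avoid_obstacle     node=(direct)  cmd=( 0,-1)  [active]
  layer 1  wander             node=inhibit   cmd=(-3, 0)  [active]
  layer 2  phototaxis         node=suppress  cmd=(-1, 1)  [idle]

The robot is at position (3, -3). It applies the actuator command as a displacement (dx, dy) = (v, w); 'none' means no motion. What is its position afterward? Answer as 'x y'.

layer 0 (avoid_obstacle) active — direct: (0, -1)
layer 1 (wander) active — inhibits: none
layer 2 (phototaxis) idle — unchanged: none
→ actuator none
position: (3, -3) + none = (3, -3)

3 -3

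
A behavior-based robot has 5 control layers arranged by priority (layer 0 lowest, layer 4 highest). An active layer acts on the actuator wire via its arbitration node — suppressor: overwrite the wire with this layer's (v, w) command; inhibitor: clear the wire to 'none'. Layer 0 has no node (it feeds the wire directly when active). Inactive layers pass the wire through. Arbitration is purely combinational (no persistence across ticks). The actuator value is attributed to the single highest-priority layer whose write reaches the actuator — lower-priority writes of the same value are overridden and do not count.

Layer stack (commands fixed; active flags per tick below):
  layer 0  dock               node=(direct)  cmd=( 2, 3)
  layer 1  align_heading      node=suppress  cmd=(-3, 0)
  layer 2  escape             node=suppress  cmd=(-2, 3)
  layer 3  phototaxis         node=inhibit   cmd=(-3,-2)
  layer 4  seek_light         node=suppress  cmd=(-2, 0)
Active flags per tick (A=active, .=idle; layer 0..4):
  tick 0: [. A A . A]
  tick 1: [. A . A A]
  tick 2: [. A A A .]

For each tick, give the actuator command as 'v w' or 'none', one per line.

tick 0:
  [0] dock off; wire := none
  [1] align_heading on (suppress); wire := (-3, 0)
  [2] escape on (suppress); wire := (-2, 3)
  [3] phototaxis off; pass (-2, 3)
  [4] seek_light on (suppress); wire := (-2, 0)
  output (-2, 0)
tick 1:
  [0] dock off; wire := none
  [1] align_heading on (suppress); wire := (-3, 0)
  [2] escape off; pass (-3, 0)
  [3] phototaxis on (inhibit); wire := none
  [4] seek_light on (suppress); wire := (-2, 0)
  output (-2, 0)
tick 2:
  [0] dock off; wire := none
  [1] align_heading on (suppress); wire := (-3, 0)
  [2] escape on (suppress); wire := (-2, 3)
  [3] phototaxis on (inhibit); wire := none
  [4] seek_light off; pass none
  output none

-2 0
-2 0
none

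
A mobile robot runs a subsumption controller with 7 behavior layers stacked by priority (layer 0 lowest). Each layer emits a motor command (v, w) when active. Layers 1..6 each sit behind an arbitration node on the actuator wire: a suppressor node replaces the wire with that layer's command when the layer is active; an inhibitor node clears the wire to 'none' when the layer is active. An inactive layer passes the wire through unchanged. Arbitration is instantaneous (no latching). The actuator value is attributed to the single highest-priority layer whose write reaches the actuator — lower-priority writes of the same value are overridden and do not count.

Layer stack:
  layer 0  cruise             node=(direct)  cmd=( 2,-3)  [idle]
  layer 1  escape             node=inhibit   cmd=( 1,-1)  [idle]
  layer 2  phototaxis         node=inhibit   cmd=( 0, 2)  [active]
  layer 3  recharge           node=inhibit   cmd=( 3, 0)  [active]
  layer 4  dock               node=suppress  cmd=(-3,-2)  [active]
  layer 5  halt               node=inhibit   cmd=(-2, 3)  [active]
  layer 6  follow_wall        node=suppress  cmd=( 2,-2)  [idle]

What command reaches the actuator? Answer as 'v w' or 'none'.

none

[0] cruise off; wire := none
[1] escape off; pass none
[2] phototaxis on (inhibit); wire := none
[3] recharge on (inhibit); wire := none
[4] dock on (suppress); wire := (-3, -2)
[5] halt on (inhibit); wire := none
[6] follow_wall off; pass none
output none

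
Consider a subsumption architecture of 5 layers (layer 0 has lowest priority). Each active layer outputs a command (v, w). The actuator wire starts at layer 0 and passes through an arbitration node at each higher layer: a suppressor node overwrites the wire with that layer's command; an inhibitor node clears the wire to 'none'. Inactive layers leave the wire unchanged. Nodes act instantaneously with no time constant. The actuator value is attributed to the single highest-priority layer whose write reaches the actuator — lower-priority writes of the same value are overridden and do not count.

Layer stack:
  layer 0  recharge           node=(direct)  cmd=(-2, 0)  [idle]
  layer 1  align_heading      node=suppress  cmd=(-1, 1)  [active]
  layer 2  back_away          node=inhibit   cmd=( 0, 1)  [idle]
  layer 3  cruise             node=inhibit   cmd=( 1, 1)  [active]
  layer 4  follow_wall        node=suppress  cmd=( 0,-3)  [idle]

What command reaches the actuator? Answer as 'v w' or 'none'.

[0] recharge off; wire := none
[1] align_heading on (suppress); wire := (-1, 1)
[2] back_away off; pass (-1, 1)
[3] cruise on (inhibit); wire := none
[4] follow_wall off; pass none
output none

none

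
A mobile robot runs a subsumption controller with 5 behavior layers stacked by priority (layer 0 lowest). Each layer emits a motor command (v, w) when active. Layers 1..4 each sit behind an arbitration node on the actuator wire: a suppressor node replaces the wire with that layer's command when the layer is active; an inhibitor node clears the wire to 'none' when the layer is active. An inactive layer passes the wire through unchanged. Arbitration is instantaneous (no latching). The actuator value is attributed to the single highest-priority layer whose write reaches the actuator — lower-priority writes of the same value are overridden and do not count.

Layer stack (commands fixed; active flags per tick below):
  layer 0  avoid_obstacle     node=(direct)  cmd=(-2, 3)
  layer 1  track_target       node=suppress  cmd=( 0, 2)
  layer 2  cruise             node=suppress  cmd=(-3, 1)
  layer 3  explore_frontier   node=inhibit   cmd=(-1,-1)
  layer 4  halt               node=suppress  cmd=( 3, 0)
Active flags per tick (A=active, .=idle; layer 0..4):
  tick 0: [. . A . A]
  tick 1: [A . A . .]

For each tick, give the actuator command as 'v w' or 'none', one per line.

3 0
-3 1

tick 0:
  [0] avoid_obstacle off; wire := none
  [1] track_target off; pass none
  [2] cruise on (suppress); wire := (-3, 1)
  [3] explore_frontier off; pass (-3, 1)
  [4] halt on (suppress); wire := (3, 0)
  output (3, 0)
tick 1:
  [0] avoid_obstacle on; wire := (-2, 3)
  [1] track_target off; pass (-2, 3)
  [2] cruise on (suppress); wire := (-3, 1)
  [3] explore_frontier off; pass (-3, 1)
  [4] halt off; pass (-3, 1)
  output (-3, 1)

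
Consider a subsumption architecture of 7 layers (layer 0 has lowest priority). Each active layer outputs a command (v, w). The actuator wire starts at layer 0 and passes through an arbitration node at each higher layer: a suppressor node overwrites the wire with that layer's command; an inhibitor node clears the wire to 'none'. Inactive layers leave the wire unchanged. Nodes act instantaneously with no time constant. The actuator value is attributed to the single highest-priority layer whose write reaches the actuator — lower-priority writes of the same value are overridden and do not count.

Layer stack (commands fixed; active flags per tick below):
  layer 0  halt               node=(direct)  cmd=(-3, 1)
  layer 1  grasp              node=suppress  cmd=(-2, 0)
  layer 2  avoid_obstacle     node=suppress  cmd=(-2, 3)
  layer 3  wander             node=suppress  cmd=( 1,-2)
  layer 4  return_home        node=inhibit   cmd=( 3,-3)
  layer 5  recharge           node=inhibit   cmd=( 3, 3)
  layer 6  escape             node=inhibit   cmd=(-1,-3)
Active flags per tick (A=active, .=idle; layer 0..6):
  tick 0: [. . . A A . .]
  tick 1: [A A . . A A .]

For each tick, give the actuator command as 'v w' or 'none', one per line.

none
none

tick 0:
  [0] halt off; wire := none
  [1] grasp off; pass none
  [2] avoid_obstacle off; pass none
  [3] wander on (suppress); wire := (1, -2)
  [4] return_home on (inhibit); wire := none
  [5] recharge off; pass none
  [6] escape off; pass none
  output none
tick 1:
  [0] halt on; wire := (-3, 1)
  [1] grasp on (suppress); wire := (-2, 0)
  [2] avoid_obstacle off; pass (-2, 0)
  [3] wander off; pass (-2, 0)
  [4] return_home on (inhibit); wire := none
  [5] recharge on (inhibit); wire := none
  [6] escape off; pass none
  output none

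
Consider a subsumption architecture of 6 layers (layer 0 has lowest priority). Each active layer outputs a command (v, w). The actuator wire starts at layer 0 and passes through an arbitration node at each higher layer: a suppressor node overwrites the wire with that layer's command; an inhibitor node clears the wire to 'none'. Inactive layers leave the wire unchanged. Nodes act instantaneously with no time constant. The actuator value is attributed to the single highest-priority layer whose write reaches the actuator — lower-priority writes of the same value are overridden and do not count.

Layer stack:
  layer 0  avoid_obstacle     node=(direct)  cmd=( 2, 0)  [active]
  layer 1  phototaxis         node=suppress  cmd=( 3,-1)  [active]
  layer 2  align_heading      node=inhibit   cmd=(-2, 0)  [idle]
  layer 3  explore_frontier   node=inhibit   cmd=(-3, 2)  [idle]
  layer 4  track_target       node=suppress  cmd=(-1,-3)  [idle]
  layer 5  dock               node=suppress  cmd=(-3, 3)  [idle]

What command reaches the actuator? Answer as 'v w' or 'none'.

L0 avoid_obstacle: active, feeds wire = (2, 0)
L1 phototaxis: active, suppressor → wire = (3, -1)
L2 align_heading: idle → wire stays (3, -1)
L3 explore_frontier: idle → wire stays (3, -1)
L4 track_target: idle → wire stays (3, -1)
L5 dock: idle → wire stays (3, -1)
actuator = (3, -1)

3 -1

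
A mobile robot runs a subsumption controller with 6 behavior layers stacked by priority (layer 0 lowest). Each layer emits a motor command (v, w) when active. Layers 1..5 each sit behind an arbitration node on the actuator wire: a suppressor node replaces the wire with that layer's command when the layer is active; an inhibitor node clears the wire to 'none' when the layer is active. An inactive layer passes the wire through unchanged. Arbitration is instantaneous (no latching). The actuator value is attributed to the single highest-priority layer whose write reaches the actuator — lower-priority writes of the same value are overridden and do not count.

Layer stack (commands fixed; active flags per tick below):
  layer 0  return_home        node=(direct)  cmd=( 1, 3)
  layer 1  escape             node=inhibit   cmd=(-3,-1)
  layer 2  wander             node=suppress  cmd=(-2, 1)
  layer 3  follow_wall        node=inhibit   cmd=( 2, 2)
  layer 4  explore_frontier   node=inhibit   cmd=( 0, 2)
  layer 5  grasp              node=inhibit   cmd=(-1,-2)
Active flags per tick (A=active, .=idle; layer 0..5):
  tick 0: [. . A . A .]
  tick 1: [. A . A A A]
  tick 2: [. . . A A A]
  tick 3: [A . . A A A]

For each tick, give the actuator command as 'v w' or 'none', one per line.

tick 0:
  layer 0 (return_home) idle — none
  layer 1 (escape) idle — unchanged: none
  layer 2 (wander) active — suppresses: (-2, 1)
  layer 3 (follow_wall) idle — unchanged: (-2, 1)
  layer 4 (explore_frontier) active — inhibits: none
  layer 5 (grasp) idle — unchanged: none
  → actuator none
tick 1:
  layer 0 (return_home) idle — none
  layer 1 (escape) active — inhibits: none
  layer 2 (wander) idle — unchanged: none
  layer 3 (follow_wall) active — inhibits: none
  layer 4 (explore_frontier) active — inhibits: none
  layer 5 (grasp) active — inhibits: none
  → actuator none
tick 2:
  layer 0 (return_home) idle — none
  layer 1 (escape) idle — unchanged: none
  layer 2 (wander) idle — unchanged: none
  layer 3 (follow_wall) active — inhibits: none
  layer 4 (explore_frontier) active — inhibits: none
  layer 5 (grasp) active — inhibits: none
  → actuator none
tick 3:
  layer 0 (return_home) active — direct: (1, 3)
  layer 1 (escape) idle — unchanged: (1, 3)
  layer 2 (wander) idle — unchanged: (1, 3)
  layer 3 (follow_wall) active — inhibits: none
  layer 4 (explore_frontier) active — inhibits: none
  layer 5 (grasp) active — inhibits: none
  → actuator none

none
none
none
none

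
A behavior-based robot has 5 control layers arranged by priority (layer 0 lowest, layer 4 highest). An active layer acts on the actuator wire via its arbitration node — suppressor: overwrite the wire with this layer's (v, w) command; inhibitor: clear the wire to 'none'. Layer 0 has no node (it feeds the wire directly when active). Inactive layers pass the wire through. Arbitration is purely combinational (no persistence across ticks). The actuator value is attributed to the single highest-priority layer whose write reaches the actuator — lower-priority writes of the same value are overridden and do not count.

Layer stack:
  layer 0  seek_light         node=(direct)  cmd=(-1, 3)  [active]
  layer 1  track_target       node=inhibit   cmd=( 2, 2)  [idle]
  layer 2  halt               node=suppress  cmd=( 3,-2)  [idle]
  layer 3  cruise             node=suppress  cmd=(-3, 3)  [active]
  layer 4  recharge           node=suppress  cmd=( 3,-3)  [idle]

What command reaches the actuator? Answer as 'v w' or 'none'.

-3 3

[0] seek_light on; wire := (-1, 3)
[1] track_target off; pass (-1, 3)
[2] halt off; pass (-1, 3)
[3] cruise on (suppress); wire := (-3, 3)
[4] recharge off; pass (-3, 3)
output (-3, 3)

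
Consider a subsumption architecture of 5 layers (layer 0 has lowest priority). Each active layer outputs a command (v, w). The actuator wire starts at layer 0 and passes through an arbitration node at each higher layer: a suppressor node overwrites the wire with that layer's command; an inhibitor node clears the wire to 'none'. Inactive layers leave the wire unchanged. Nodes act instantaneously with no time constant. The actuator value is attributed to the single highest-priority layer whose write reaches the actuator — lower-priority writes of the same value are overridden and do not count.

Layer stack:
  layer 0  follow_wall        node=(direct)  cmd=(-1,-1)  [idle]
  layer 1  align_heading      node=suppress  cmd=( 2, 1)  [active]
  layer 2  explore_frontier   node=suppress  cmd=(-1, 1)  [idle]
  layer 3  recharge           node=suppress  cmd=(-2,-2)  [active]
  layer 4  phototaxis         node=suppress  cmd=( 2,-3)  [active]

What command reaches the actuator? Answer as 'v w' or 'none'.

2 -3

layer 0 (follow_wall) idle — none
layer 1 (align_heading) active — suppresses: (2, 1)
layer 2 (explore_frontier) idle — unchanged: (2, 1)
layer 3 (recharge) active — suppresses: (-2, -2)
layer 4 (phototaxis) active — suppresses: (2, -3)
→ actuator (2, -3)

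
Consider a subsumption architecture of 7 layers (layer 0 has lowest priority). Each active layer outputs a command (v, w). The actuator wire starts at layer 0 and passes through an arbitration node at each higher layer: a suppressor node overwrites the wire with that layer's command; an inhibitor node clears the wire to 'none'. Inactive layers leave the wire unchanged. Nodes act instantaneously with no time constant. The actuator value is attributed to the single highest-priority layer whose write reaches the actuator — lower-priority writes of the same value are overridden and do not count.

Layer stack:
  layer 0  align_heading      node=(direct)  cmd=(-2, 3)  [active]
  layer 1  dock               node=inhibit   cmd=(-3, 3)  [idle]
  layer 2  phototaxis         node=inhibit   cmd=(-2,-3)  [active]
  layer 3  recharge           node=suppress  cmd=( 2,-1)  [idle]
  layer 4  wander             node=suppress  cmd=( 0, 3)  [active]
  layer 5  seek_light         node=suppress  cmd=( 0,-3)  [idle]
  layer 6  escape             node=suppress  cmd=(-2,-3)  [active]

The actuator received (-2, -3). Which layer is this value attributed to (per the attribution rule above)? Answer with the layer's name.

escape

layer 0 (align_heading) active — direct: (-2, 3)
layer 1 (dock) idle — unchanged: (-2, 3)
layer 2 (phototaxis) active — inhibits: none
layer 3 (recharge) idle — unchanged: none
layer 4 (wander) active — suppresses: (0, 3)
layer 5 (seek_light) idle — unchanged: (0, 3)
layer 6 (escape) active — suppresses: (-2, -3)
→ actuator (-2, -3)
last writer: layer 6 = escape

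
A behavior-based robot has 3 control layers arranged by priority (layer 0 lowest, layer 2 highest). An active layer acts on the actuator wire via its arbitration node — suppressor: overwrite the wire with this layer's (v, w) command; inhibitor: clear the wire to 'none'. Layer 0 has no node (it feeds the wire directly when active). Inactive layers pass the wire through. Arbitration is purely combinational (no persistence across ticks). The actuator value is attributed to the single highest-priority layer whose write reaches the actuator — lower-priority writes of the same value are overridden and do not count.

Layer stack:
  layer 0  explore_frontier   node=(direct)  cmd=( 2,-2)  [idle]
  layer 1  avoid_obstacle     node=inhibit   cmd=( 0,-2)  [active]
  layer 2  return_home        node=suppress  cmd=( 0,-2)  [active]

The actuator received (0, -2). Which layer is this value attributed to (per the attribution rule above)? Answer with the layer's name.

layer 0 (explore_frontier) idle — none
layer 1 (avoid_obstacle) active — inhibits: none
layer 2 (return_home) active — suppresses: (0, -2)
→ actuator (0, -2)
last writer: layer 2 = return_home

return_home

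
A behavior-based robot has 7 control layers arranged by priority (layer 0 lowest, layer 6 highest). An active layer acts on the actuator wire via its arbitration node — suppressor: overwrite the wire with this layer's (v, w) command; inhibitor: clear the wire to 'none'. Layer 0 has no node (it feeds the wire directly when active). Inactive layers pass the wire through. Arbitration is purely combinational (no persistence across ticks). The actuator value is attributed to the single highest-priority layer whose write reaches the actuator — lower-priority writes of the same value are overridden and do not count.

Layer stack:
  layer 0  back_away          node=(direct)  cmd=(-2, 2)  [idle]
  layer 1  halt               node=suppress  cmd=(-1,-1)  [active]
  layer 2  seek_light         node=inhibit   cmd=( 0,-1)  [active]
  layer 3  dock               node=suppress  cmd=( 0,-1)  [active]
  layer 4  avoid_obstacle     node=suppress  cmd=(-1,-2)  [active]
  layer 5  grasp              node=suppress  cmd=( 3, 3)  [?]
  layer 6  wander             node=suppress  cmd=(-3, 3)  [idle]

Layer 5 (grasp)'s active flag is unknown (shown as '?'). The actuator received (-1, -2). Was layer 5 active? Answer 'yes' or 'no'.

If layer 5 is active=yes:
  actuator would be (3, 3)
If layer 5 is active=no:
  actuator would be (-1, -2)
Observed (-1, -2), so layer 5 was idle.

no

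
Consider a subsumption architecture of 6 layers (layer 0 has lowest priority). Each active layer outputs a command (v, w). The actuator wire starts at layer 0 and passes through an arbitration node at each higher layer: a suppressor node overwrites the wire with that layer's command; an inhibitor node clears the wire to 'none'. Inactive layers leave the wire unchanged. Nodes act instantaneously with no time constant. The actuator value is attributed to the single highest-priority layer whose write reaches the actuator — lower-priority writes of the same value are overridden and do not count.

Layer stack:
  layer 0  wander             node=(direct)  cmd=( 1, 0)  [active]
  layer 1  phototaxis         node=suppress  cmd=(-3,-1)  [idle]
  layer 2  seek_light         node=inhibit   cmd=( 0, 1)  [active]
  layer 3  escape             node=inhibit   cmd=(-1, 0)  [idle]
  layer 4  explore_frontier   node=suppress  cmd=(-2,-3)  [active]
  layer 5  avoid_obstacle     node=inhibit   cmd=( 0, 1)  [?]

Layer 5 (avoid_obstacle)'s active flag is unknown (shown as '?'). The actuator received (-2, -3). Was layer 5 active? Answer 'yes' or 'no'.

no

If layer 5 is active=yes:
  actuator would be none
If layer 5 is active=no:
  actuator would be (-2, -3)
Observed (-2, -3), so layer 5 was idle.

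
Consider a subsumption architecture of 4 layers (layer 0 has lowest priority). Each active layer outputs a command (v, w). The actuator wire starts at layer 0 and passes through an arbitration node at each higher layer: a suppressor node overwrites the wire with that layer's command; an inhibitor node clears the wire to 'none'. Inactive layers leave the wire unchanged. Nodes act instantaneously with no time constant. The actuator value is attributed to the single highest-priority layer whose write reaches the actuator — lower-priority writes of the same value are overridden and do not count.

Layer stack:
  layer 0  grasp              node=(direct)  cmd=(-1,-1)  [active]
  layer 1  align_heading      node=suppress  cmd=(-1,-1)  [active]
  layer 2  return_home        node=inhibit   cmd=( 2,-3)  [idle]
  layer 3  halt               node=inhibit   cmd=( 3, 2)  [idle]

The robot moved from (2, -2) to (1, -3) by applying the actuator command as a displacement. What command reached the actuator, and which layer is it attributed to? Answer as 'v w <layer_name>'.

-1 -1 align_heading

displacement = (1, -3) − (2, -2) = (-1, -1)
[0] grasp on; wire := (-1, -1)
[1] align_heading on (suppress); wire := (-1, -1)
[2] return_home off; pass (-1, -1)
[3] halt off; pass (-1, -1)
output (-1, -1) — from layer 1 (align_heading)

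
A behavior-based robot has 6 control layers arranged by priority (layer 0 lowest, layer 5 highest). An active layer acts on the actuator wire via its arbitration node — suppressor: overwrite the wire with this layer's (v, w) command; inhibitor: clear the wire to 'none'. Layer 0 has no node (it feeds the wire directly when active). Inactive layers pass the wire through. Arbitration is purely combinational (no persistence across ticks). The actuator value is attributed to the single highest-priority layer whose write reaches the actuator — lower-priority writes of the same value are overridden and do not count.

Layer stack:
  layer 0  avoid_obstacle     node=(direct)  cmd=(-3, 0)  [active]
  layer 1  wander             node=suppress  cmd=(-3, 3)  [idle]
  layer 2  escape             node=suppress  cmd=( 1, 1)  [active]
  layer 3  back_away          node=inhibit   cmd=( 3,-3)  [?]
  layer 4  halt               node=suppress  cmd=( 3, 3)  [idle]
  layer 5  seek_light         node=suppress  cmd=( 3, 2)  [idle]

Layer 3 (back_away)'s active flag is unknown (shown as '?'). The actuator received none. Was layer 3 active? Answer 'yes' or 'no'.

yes

If layer 3 is active=yes:
  actuator would be none
If layer 3 is active=no:
  actuator would be (1, 1)
Observed none, so layer 3 was active.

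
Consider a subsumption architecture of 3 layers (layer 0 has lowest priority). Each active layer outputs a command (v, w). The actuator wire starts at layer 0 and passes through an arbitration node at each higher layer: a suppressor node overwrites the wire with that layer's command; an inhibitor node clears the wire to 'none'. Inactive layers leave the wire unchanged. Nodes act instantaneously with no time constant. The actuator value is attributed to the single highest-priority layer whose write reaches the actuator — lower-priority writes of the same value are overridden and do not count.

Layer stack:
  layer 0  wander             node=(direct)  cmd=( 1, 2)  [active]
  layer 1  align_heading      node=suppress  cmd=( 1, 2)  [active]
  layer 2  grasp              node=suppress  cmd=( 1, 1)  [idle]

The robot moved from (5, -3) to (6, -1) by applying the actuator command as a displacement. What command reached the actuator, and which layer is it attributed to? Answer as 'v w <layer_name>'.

displacement = (6, -1) − (5, -3) = (1, 2)
layer 0 (wander) active — direct: (1, 2)
layer 1 (align_heading) active — suppresses: (1, 2)
layer 2 (grasp) idle — unchanged: (1, 2)
→ actuator (1, 2) — from layer 1 (align_heading)

1 2 align_heading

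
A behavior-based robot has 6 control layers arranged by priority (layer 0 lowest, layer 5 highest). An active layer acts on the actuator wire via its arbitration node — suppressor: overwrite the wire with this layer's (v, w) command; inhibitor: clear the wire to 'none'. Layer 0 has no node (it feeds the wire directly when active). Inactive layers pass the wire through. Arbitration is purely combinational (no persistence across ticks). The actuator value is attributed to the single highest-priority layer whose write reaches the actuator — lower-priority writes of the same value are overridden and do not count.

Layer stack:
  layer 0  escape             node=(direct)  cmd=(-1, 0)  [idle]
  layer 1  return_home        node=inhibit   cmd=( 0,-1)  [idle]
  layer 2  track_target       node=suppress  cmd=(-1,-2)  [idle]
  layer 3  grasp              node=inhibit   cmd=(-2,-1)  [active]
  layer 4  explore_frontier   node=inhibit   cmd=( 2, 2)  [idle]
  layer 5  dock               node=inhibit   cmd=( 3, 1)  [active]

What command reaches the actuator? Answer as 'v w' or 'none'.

L0 escape: idle → wire = none
L1 return_home: idle → wire stays none
L2 track_target: idle → wire stays none
L3 grasp: active, inhibitor → wire = none
L4 explore_frontier: idle → wire stays none
L5 dock: active, inhibitor → wire = none
actuator = none

none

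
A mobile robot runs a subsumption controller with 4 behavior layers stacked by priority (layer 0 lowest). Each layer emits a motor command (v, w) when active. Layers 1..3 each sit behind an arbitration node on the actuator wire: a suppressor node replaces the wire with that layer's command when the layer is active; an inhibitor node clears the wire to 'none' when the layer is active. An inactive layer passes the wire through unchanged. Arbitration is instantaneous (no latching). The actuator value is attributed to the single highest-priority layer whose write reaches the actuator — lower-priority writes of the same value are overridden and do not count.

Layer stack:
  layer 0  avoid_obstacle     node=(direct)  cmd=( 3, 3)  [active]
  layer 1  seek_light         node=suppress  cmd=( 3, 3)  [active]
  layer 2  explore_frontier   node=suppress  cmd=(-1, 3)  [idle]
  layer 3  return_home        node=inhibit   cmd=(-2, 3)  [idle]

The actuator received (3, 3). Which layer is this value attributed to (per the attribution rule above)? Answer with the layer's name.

[0] avoid_obstacle on; wire := (3, 3)
[1] seek_light on (suppress); wire := (3, 3)
[2] explore_frontier off; pass (3, 3)
[3] return_home off; pass (3, 3)
output (3, 3)
last writer: layer 1 = seek_light

seek_light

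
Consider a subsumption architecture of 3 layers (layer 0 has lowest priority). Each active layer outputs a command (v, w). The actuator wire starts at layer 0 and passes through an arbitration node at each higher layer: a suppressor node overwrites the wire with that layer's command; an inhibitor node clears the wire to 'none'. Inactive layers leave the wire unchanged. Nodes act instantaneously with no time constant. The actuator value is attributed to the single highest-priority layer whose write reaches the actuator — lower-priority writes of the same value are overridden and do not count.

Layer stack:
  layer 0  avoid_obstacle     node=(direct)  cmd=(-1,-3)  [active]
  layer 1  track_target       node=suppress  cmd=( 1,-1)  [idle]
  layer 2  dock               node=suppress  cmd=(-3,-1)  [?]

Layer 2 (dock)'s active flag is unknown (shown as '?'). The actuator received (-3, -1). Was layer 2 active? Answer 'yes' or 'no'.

If layer 2 is active=yes:
  actuator would be (-3, -1)
If layer 2 is active=no:
  actuator would be (-1, -3)
Observed (-3, -1), so layer 2 was active.

yes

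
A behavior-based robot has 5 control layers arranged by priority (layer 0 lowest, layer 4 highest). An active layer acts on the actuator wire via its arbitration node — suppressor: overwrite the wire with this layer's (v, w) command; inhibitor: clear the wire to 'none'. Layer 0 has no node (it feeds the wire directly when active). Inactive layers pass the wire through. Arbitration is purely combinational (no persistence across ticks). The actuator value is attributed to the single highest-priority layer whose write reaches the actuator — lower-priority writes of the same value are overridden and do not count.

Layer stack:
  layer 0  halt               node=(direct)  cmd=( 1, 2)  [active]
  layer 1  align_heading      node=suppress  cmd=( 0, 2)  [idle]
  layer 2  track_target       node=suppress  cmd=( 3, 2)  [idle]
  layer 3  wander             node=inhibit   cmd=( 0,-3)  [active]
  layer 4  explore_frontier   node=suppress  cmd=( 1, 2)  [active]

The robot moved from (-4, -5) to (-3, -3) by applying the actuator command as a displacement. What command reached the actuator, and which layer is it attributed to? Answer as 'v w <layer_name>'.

1 2 explore_frontier

displacement = (-3, -3) − (-4, -5) = (1, 2)
layer 0 (halt) active — direct: (1, 2)
layer 1 (align_heading) idle — unchanged: (1, 2)
layer 2 (track_target) idle — unchanged: (1, 2)
layer 3 (wander) active — inhibits: none
layer 4 (explore_frontier) active — suppresses: (1, 2)
→ actuator (1, 2) — from layer 4 (explore_frontier)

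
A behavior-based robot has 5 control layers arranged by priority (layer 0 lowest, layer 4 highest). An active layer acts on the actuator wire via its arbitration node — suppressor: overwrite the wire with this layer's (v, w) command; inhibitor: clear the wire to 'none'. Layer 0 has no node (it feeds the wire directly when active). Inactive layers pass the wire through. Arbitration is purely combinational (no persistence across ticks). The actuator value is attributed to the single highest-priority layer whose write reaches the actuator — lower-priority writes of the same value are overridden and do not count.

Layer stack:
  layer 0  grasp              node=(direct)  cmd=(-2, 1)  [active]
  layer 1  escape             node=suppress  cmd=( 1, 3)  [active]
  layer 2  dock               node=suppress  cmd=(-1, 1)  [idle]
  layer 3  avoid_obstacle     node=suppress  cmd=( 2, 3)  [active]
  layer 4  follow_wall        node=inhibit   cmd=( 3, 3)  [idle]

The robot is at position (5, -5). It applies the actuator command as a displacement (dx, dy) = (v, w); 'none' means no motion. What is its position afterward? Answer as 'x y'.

7 -2

[0] grasp on; wire := (-2, 1)
[1] escape on (suppress); wire := (1, 3)
[2] dock off; pass (1, 3)
[3] avoid_obstacle on (suppress); wire := (2, 3)
[4] follow_wall off; pass (2, 3)
output (2, 3)
position: (5, -5) + (2, 3) = (7, -2)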